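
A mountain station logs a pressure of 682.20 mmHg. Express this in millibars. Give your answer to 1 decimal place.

1 mmHg = 1.33322 mb, so 682.20 × 1.33322 = 909.5 mb.

909.5 mb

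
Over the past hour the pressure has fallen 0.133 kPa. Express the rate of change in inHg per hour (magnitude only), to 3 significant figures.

0.0393 inHg per hour

0.133 kPa / 1 h × 0.2953 inHg/kPa = 0.0393 inHg/h.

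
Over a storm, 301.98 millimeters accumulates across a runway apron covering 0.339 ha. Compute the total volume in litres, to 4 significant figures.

Area: 0.339 ha = 3390 m².
1 mm over 1 m² is 1 L, so volume = 301.98 × 3390 = 1023712.2 L ≈ 1024000 L.

1024000 litres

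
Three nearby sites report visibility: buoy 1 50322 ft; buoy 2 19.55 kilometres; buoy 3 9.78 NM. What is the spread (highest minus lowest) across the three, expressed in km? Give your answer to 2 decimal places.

buoy 1: 50322 ft = 15.3381 km.
buoy 3: 9.78 nmi = 18.1126 km.
Spread: 19.5500 − 15.3381 = 4.21 km.

4.21 km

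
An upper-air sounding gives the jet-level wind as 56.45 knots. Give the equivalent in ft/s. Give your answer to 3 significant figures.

95.3 ft/s

1 kt = 1.68781 ft/s, so 56.45 × 1.68781 = 95.3 ft/s.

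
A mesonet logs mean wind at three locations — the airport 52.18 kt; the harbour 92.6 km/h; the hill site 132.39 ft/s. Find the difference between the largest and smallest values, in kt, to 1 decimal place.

28.4 kt

the harbour: 92.6 km/h = 50.000 kt.
the hill site: 132.39 ft/s = 78.439 kt.
Spread: 78.439 − 50.000 = 28.4 kt.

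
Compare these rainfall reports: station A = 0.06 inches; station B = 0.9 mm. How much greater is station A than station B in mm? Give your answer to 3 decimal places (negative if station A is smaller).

station A: 0.06 in = 1.52400 mm.
Difference: 1.52400 − 0.90000 = 0.624 mm.

0.624 mm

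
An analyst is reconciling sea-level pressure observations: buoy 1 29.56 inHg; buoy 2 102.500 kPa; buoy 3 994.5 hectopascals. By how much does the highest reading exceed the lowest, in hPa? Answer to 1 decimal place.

30.5 hPa

buoy 1: 29.56 inHg = 1001.017 hPa.
buoy 2: 102.500 kPa = 1025.000 hPa.
Spread: 1025.000 − 994.500 = 30.5 hPa.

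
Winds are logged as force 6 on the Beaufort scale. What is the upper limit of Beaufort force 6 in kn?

Beaufort 6 (strong breeze) spans 22–27 knots.

27 kt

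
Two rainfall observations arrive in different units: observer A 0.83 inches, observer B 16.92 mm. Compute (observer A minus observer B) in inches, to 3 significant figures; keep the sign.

0.164 in

observer B: 16.92 mm = 0.66614 in.
Difference: 0.83000 − 0.66614 = 0.164 in.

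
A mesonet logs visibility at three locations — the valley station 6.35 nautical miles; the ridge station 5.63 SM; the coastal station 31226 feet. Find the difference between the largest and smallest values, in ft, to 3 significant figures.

the valley station: 6.35 nmi = 38583.33 ft.
the ridge station: 5.63 SM = 29726.40 ft.
Spread: 38583.33 − 29726.40 = 8860 ft.

8860 ft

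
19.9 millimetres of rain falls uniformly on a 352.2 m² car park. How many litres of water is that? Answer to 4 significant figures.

7009 litres

1 mm over 1 m² is 1 L, so volume = 19.9 × 352.2 = 7008.78 L ≈ 7009 L.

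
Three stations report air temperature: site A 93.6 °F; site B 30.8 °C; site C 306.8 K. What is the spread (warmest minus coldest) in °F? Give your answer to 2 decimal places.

6.16 °F

site A: 93.6 °F = 34.222 °C.
site C: 306.8 K = 33.650 °C.
Spread: 34.222 − 30.800 = 3.422 °C = 6.16 °F.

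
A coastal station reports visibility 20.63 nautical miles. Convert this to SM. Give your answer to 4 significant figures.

23.74 SM

1 nmi = 1.15078 SM, so 20.63 × 1.15078 = 23.74 SM.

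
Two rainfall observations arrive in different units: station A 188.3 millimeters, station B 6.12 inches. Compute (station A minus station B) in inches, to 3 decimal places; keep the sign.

station A: 188.3 mm = 7.41339 in.
Difference: 7.41339 − 6.12000 = 1.293 in.

1.293 in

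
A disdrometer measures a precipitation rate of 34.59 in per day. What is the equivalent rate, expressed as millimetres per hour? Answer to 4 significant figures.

34.59 in/day × 25.4 mm/in × 0.0416667 day/hour = 36.61 mm/hour.

36.61 mm/hour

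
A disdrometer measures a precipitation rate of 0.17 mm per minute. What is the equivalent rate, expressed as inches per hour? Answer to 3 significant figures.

0.402 in/hour

0.17 mm/minute × 0.0393701 in/mm × 60 minute/hour = 0.402 in/hour.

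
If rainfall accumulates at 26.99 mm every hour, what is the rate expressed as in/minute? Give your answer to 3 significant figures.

26.99 mm/hour × 0.0393701 in/mm × 0.0166667 hour/minute = 0.0177 in/minute.

0.0177 in/minute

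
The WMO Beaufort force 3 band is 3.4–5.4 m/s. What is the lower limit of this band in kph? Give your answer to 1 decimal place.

12.2 km/h

3.4–5.4 m/s × 3.6 = 12.2–19.4 km/h.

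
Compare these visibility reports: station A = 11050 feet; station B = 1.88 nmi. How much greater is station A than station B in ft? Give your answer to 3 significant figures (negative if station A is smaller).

-373 ft

station B: 1.88 nmi = 11423.10 ft.
Difference: 11050.00 − 11423.10 = -373 ft.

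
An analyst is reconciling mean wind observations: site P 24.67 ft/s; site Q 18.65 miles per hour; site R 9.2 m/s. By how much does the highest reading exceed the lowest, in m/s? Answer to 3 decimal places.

1.681 m/s

site P: 24.67 ft/s = 7.51942 m/s.
site Q: 18.65 mph = 8.33730 m/s.
Spread: 9.20000 − 7.51942 = 1.681 m/s.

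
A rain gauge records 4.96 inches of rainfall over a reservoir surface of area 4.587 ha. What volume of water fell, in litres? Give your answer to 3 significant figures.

5780000 litres

Depth: 4.96 in × 25.4 = 125.984 mm.
Area: 4.587 ha = 45870 m².
1 mm over 1 m² is 1 L, so volume = 125.984 × 45870 = 5778886.1 L ≈ 5780000 L.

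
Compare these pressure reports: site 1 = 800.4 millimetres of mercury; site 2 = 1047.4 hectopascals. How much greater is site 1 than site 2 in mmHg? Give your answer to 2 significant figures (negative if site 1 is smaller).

site 2: 1047.4 hPa = 785.61 mmHg.
Difference: 800.40 − 785.61 = 15 mmHg.

15 mmHg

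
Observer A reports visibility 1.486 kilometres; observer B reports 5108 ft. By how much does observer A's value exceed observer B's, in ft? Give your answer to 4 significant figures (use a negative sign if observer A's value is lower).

-232.7 ft

observer A: 1.486 km = 4875.328 ft.
Difference: 4875.328 − 5108.000 = -232.7 ft.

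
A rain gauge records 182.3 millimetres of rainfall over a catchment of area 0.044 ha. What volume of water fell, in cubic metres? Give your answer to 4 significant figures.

Area: 0.044 ha = 440 m².
1 mm over 1 m² is 1 L, so volume = 182.3 × 440 = 80212 L = 80.21 m³.

80.21 cubic metres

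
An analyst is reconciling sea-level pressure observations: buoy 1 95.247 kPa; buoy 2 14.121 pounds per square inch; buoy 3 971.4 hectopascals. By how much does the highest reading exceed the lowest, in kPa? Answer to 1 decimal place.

2.1 kPa

buoy 2: 14.121 psi = 97.361 kPa.
buoy 3: 971.4 hPa = 97.140 kPa.
Spread: 97.361 − 95.247 = 2.1 kPa.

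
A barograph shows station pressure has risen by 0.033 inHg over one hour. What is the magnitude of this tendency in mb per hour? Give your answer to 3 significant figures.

1.12 mb per hour

0.033 inHg / 1 h × 33.8639 mb/inHg = 1.12 mb/h.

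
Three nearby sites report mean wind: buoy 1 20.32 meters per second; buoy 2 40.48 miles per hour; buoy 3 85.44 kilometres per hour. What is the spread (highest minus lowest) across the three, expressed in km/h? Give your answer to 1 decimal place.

buoy 1: 20.32 m/s = 73.152 km/h.
buoy 2: 40.48 mph = 65.146 km/h.
Spread: 85.440 − 65.146 = 20.3 km/h.

20.3 km/h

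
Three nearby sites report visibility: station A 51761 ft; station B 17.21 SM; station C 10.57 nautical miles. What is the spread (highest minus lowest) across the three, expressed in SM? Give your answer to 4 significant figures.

station A: 51761 ft = 9.80322 SM.
station C: 10.57 nmi = 12.16374 SM.
Spread: 17.21000 − 9.80322 = 7.407 SM.

7.407 SM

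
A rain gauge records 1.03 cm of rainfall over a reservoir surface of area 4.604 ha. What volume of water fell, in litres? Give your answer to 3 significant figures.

474000 litres

Depth: 1.03 cm × 10 = 10.3 mm.
Area: 4.604 ha = 46040 m².
1 mm over 1 m² is 1 L, so volume = 10.3 × 46040 = 474212 L ≈ 474000 L.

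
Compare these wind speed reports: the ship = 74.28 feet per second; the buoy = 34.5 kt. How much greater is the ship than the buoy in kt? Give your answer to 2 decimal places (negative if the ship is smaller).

the ship: 74.28 ft/s = 44.0097 kt.
Difference: 44.0097 − 34.5000 = 9.51 kt.

9.51 kt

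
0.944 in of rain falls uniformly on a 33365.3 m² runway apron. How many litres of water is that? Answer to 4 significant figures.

Depth: 0.944 in × 25.4 = 23.9776 mm.
1 mm over 1 m² is 1 L, so volume = 23.9776 × 33365.3 = 800019.82 L ≈ 800000 L.

800000 litres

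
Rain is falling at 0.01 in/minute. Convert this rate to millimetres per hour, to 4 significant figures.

0.01 in/minute × 25.4 mm/in × 60 minute/hour = 15.24 mm/hour.

15.24 mm/hour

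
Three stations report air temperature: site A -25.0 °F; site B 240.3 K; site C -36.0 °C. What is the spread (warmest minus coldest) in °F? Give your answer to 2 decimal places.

site A: -25.0 °F = -31.667 °C.
site B: 240.3 K = -32.850 °C.
Spread: (-31.667) − (-36.000) = 4.333 °C = 7.80 °F.

7.80 °F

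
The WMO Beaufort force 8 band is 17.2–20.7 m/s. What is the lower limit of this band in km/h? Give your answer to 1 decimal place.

61.9 km/h

17.2–20.7 m/s × 3.6 = 61.9–74.5 km/h.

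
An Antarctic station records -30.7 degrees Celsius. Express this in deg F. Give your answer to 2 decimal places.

°F = °C × 9/5 + 32 = -30.7 × 1.8 + 32 = -23.26 °F.

-23.26 °F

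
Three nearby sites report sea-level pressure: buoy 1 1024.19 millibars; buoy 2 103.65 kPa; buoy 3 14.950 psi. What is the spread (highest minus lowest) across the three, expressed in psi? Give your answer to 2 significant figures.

0.18 psi

buoy 1: 1024.19 mb = 14.8546 psi.
buoy 2: 103.65 kPa = 15.0332 psi.
Spread: 15.0332 − 14.8546 = 0.18 psi.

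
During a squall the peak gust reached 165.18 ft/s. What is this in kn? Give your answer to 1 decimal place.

1 ft/s = 0.592484 kt, so 165.18 × 0.592484 = 97.9 kt.

97.9 kt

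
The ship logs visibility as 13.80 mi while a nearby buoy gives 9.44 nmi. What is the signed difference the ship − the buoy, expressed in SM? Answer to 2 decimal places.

the buoy: 9.44 nmi = 10.8634 SM.
Difference: 13.8000 − 10.8634 = 2.94 SM.

2.94 SM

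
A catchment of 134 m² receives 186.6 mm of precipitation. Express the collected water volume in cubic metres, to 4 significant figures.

1 mm over 1 m² is 1 L, so volume = 186.6 × 134 = 25004.4 L = 25.00 m³.

25.00 cubic metres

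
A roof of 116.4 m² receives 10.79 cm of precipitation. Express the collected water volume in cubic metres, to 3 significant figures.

12.6 cubic metres

Depth: 10.79 cm × 10 = 107.9 mm.
1 mm over 1 m² is 1 L, so volume = 107.9 × 116.4 = 12559.56 L = 12.6 m³.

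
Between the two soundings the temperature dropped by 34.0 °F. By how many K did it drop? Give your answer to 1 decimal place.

18.9 K

A change of 1 °C equals a change of 1.8 °F: ΔK = 34.0 × 0.5556 = 18.9 K.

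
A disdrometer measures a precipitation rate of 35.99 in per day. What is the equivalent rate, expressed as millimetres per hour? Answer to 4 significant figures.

35.99 in/day × 25.4 mm/in × 0.0416667 day/hour = 38.09 mm/hour.

38.09 mm/hour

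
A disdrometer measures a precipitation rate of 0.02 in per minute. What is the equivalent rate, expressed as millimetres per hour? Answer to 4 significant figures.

30.48 mm/hour

0.02 in/minute × 25.4 mm/in × 60 minute/hour = 30.48 mm/hour.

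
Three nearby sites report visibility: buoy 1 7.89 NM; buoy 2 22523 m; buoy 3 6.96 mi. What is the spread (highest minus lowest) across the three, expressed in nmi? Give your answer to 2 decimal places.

buoy 2: 22523 m = 12.1614 nmi.
buoy 3: 6.96 SM = 6.0481 nmi.
Spread: 12.1614 − 6.0481 = 6.11 nmi.

6.11 nmi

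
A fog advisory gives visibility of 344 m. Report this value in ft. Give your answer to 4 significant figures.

1 m = 3.28084 ft, so 344 × 3.28084 = 1129 ft.

1129 ft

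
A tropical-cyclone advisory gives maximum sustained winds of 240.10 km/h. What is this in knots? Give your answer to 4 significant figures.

1 km/h = 0.539957 kt, so 240.10 × 0.539957 = 129.6 kt.

129.6 kt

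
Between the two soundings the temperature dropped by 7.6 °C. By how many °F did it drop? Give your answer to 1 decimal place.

13.7 °F

A change of 1 °C equals a change of 1.8 °F: Δ°F = 7.6 × 1.8 = 13.7 °F.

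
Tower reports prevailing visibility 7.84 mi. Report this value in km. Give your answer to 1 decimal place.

1 SM = 1.60934 km, so 7.84 × 1.60934 = 12.6 km.

12.6 km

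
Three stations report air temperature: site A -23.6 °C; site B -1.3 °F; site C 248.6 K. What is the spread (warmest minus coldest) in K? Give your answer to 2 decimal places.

site B: -1.3 °F = -18.500 °C.
site C: 248.6 K = -24.550 °C.
Spread: (-18.500) − (-24.550) = 6.050 °C.

6.05 K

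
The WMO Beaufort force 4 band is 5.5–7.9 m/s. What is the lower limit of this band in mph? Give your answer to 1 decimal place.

12.3 mph

5.5–7.9 m/s × 2.237 = 12.3–17.7 mph.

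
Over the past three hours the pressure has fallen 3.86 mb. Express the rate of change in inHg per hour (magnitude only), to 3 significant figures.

0.0380 inHg per hour

3.86 mb / 3 h × 0.02953 inHg/mb = 0.0380 inHg/h.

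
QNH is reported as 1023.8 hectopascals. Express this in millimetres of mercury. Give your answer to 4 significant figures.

1 hPa = 0.750062 mmHg, so 1023.8 × 0.750062 = 767.9 mmHg.

767.9 mmHg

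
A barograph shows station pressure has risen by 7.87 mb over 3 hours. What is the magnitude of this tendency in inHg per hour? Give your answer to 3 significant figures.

7.87 mb / 3 h × 0.02953 inHg/mb = 0.0775 inHg/h.

0.0775 inHg per hour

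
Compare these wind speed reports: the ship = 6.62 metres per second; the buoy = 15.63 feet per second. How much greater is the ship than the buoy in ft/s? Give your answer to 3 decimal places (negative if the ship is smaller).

the ship: 6.62 m/s = 21.71916 ft/s.
Difference: 21.71916 − 15.63000 = 6.089 ft/s.

6.089 ft/s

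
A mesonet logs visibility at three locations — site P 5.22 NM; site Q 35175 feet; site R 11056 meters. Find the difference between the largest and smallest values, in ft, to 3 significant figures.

4560 ft

site P: 5.22 nmi = 31717.32 ft.
site R: 11056 m = 36272.97 ft.
Spread: 36272.97 − 31717.32 = 4560 ft.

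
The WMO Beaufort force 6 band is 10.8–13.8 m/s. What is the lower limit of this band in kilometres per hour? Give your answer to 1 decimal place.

38.9 km/h

10.8–13.8 m/s × 3.6 = 38.9–49.7 km/h.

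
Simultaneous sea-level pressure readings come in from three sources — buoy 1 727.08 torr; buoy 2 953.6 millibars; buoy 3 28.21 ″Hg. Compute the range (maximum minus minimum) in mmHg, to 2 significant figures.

buoy 2: 953.6 mb = 715.26 mmHg.
buoy 3: 28.21 inHg = 716.53 mmHg.
Spread: 727.08 − 715.26 = 12 mmHg.

12 mmHg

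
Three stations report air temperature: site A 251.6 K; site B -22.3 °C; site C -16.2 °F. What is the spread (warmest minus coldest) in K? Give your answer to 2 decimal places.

5.23 K

site A: 251.6 K = -21.550 °C.
site C: -16.2 °F = -26.778 °C.
Spread: (-21.550) − (-26.778) = 5.228 °C.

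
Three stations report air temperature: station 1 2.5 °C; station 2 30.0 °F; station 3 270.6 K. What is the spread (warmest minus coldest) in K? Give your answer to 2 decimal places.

station 2: 30.0 °F = -1.111 °C.
station 3: 270.6 K = -2.550 °C.
Spread: 2.500 − (-2.550) = 5.050 °C.

5.05 K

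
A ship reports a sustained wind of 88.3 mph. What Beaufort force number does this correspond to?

88.3 mph = 39.5 m/s, which is Beaufort 12 (hurricane force, ≥32.7 m/s).

Beaufort force 12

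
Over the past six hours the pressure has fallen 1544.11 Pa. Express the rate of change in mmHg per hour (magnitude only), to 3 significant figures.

1544.11 Pa / 6 h × 0.00750062 mmHg/Pa = 1.93 mmHg/h.

1.93 mmHg per hour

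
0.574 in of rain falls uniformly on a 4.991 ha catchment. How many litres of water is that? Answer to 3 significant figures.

728000 litres

Depth: 0.574 in × 25.4 = 14.5796 mm.
Area: 4.991 ha = 49910 m².
1 mm over 1 m² is 1 L, so volume = 14.5796 × 49910 = 727667.84 L ≈ 728000 L.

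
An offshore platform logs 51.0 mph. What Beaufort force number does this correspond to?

Beaufort force 9

51.0 mph = 22.8 m/s, which is Beaufort 9 (strong gale, 20.8–24.4 m/s).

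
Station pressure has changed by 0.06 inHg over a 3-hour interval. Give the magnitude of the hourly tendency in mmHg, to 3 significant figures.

0.508 mmHg per hour

0.06 inHg / 3 h × 25.4 mmHg/inHg = 0.508 mmHg/h.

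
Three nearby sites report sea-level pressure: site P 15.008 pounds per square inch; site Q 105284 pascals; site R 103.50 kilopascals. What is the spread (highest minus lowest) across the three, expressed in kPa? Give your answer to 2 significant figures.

1.8 kPa

site P: 15.008 psi = 103.477 kPa.
site Q: 105284 Pa = 105.284 kPa.
Spread: 105.284 − 103.477 = 1.8 kPa.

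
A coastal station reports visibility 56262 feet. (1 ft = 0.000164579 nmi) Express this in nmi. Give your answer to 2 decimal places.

9.26 nmi

1 ft = 0.000164579 nmi, so 56262 × 0.000164579 = 9.26 nmi.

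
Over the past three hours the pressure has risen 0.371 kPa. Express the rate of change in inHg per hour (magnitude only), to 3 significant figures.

0.371 kPa / 3 h × 0.2953 inHg/kPa = 0.0365 inHg/h.

0.0365 inHg per hour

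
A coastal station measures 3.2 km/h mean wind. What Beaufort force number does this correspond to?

Beaufort force 1

3.2 km/h = 0.9 m/s, which is Beaufort 1 (light air, 0.3–1.5 m/s).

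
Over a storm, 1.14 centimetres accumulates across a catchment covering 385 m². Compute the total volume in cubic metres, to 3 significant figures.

4.39 cubic metres

Depth: 1.14 cm × 10 = 11.4 mm.
1 mm over 1 m² is 1 L, so volume = 11.4 × 385 = 4389 L = 4.39 m³.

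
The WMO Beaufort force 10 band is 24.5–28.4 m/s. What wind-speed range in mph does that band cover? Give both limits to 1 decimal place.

24.5–28.4 m/s × 2.237 = 54.8–63.5 mph.

54.8 to 63.5 mph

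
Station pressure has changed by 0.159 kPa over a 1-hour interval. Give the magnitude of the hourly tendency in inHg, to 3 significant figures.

0.159 kPa / 1 h × 0.2953 inHg/kPa = 0.0470 inHg/h.

0.0470 inHg per hour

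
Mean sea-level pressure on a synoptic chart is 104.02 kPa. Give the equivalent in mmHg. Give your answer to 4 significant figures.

780.2 mmHg

1 kPa = 7.50062 mmHg, so 104.02 × 7.50062 = 780.2 mmHg.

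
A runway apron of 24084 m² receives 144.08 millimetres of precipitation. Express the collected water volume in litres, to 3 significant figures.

1 mm over 1 m² is 1 L, so volume = 144.08 × 24084 = 3470022.7 L ≈ 3470000 L.

3470000 litres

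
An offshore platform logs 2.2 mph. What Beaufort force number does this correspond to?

2.2 mph = 1.0 m/s, which is Beaufort 1 (light air, 0.3–1.5 m/s).

Beaufort force 1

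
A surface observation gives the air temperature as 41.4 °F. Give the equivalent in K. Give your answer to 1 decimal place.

278.4 K

First to °C: 5.22 °C.
Then to K: 278.4 K.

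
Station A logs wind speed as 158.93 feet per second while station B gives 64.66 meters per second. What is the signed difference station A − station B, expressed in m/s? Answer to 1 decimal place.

-16.2 m/s

station A: 158.93 ft/s = 48.442 m/s.
Difference: 48.442 − 64.660 = -16.2 m/s.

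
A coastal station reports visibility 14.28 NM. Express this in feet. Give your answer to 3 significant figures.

1 nmi = 6076.12 ft, so 14.28 × 6076.12 = 86800 ft.

86800 ft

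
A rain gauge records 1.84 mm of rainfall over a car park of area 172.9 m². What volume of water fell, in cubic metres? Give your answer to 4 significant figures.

1 mm over 1 m² is 1 L, so volume = 1.84 × 172.9 = 318.136 L = 0.3181 m³.

0.3181 cubic metres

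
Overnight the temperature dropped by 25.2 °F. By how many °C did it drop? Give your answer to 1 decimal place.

14.0 °C

Converting a difference, only the 9/5 scale factor applies: Δ°C = 25.2 × 0.5556 = 14.0 °C.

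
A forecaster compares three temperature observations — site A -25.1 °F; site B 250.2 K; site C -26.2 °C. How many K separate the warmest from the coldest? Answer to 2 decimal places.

8.77 K

site A: -25.1 °F = -31.722 °C.
site B: 250.2 K = -22.950 °C.
Spread: (-22.950) − (-31.722) = 8.772 °C.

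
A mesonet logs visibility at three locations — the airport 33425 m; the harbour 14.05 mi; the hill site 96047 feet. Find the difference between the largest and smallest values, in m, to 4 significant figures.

the harbour: 14.05 SM = 22611.28 m.
the hill site: 96047 ft = 29275.13 m.
Spread: 33425.00 − 22611.28 = 10810 m.

10810 m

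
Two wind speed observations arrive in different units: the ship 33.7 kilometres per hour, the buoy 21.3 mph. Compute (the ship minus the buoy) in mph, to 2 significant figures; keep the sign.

the ship: 33.7 km/h = 20.9402 mph.
Difference: 20.9402 − 21.3000 = -0.36 mph.

-0.36 mph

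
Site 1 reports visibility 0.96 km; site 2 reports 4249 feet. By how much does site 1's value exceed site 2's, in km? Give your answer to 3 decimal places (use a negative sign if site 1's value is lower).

site 2: 4249 ft = 1.29510 km.
Difference: 0.96000 − 1.29510 = -0.335 km.

-0.335 km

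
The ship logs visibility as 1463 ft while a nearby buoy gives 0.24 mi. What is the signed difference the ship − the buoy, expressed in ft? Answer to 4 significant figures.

195.8 ft

the buoy: 0.24 SM = 1267.200 ft.
Difference: 1463.000 − 1267.200 = 195.8 ft.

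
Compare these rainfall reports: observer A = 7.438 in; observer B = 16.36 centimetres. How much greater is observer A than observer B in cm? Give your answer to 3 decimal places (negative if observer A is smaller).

observer A: 7.438 in = 18.89252 cm.
Difference: 18.89252 − 16.36000 = 2.533 cm.

2.533 cm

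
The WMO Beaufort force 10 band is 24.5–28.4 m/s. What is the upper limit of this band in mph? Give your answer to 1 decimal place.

63.5 mph

24.5–28.4 m/s × 2.237 = 54.8–63.5 mph.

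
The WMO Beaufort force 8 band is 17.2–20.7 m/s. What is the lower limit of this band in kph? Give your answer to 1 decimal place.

61.9 km/h

17.2–20.7 m/s × 3.6 = 61.9–74.5 km/h.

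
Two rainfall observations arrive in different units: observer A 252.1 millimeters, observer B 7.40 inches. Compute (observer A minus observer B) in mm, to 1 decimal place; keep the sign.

64.1 mm

observer B: 7.40 in = 187.960 mm.
Difference: 252.100 − 187.960 = 64.1 mm.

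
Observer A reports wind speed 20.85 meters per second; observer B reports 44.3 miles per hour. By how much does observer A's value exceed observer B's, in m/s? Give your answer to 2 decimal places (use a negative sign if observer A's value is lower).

observer B: 44.3 mph = 19.8039 m/s.
Difference: 20.8500 − 19.8039 = 1.05 m/s.

1.05 m/s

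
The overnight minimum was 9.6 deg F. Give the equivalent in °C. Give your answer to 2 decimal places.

-12.44 °C

°C = (°F − 32) × 5/9 = (9.6 − 32) / 1.8 = -12.44 °C.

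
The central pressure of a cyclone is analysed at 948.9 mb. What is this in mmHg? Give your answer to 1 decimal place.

711.7 mmHg

1 mb = 0.750062 mmHg, so 948.9 × 0.750062 = 711.7 mmHg.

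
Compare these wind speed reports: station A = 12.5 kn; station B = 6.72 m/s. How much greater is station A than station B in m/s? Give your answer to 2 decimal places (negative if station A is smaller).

-0.29 m/s

station A: 12.5 kt = 6.4306 m/s.
Difference: 6.4306 − 6.7200 = -0.29 m/s.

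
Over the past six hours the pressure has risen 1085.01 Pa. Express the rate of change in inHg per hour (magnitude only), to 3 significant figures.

0.0534 inHg per hour

1085.01 Pa / 6 h × 0.0002953 inHg/Pa = 0.0534 inHg/h.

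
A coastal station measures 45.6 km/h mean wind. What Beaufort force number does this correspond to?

45.6 km/h = 12.7 m/s, which is Beaufort 6 (strong breeze, 10.8–13.8 m/s).

Beaufort force 6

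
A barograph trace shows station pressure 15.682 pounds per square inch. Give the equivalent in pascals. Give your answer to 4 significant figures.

1 psi = 6894.76 Pa, so 15.682 × 6894.76 = 108100 Pa.

108100 Pa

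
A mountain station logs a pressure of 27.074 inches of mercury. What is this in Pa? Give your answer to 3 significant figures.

91700 Pa

1 inHg = 3386.39 Pa, so 27.074 × 3386.39 = 91700 Pa.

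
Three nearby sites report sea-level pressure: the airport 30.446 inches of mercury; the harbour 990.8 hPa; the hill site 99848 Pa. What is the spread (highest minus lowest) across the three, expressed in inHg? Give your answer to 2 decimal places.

the harbour: 990.8 hPa = 29.2583 inHg.
the hill site: 99848 Pa = 29.4851 inHg.
Spread: 30.4460 − 29.2583 = 1.19 inHg.

1.19 inHg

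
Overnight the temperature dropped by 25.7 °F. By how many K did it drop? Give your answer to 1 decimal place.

Converting a difference, only the 9/5 scale factor applies: ΔK = 25.7 × 0.5556 = 14.3 K.

14.3 K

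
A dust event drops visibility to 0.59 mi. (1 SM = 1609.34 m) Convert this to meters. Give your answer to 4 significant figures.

1 SM = 1609.34 m, so 0.59 × 1609.34 = 949.5 m.

949.5 m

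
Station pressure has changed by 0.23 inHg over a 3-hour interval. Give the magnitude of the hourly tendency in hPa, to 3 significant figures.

2.60 hPa per hour

0.23 inHg / 3 h × 33.8639 hPa/inHg = 2.60 hPa/h.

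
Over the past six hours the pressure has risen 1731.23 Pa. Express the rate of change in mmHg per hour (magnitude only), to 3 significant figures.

2.16 mmHg per hour

1731.23 Pa / 6 h × 0.00750062 mmHg/Pa = 2.16 mmHg/h.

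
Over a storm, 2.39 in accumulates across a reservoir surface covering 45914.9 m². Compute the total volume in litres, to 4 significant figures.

2787000 litres

Depth: 2.39 in × 25.4 = 60.706 mm.
1 mm over 1 m² is 1 L, so volume = 60.706 × 45914.9 = 2787309.9 L ≈ 2787000 L.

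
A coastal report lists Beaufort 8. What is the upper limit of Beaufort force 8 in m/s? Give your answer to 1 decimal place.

Beaufort 8 (gale) spans 17.2–20.7 m/s.

20.7 m/s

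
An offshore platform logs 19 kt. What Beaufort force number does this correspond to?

Beaufort force 5

19 kt lies in the Beaufort 5 band (fresh breeze, 17–21 kt).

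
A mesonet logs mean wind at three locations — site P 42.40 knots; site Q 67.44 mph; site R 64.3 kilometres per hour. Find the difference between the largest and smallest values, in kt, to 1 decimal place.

23.9 kt

site Q: 67.44 mph = 58.604 kt.
site R: 64.3 km/h = 34.719 kt.
Spread: 58.604 − 34.719 = 23.9 kt.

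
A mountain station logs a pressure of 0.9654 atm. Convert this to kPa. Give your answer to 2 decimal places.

97.82 kPa

1 atm = 101.325 kPa, so 0.9654 × 101.325 = 97.82 kPa.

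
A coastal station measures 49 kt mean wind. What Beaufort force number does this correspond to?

49 kt lies in the Beaufort 10 band (storm, 48–55 kt).

Beaufort force 10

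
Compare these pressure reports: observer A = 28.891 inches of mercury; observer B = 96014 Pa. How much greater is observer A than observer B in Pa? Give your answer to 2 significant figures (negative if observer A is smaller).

1800 Pa

observer A: 28.891 inHg = 97836.16 Pa.
Difference: 97836.16 − 96014.00 = 1800 Pa.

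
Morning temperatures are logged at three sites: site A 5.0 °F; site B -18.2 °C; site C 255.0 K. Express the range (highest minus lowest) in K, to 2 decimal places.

3.20 K

site A: 5.0 °F = -15.000 °C.
site C: 255.0 K = -18.150 °C.
Spread: (-15.000) − (-18.200) = 3.200 °C.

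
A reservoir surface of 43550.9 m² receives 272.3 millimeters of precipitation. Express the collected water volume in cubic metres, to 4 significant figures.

11860 cubic metres

1 mm over 1 m² is 1 L, so volume = 272.3 × 43550.9 = 11858910 L = 11860 m³.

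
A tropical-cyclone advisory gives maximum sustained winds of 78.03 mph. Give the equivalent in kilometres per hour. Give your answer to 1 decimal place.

1 mph = 1.60934 km/h, so 78.03 × 1.60934 = 125.6 km/h.

125.6 km/h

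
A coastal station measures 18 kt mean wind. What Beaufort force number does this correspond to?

18 kt lies in the Beaufort 5 band (fresh breeze, 17–21 kt).

Beaufort force 5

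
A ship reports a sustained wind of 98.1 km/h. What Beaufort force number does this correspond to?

98.1 km/h = 27.2 m/s, which is Beaufort 10 (storm, 24.5–28.4 m/s).

Beaufort force 10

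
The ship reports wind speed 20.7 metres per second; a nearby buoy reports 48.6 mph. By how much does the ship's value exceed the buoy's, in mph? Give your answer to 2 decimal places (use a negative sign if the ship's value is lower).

the ship: 20.7 m/s = 46.3046 mph.
Difference: 46.3046 − 48.6000 = -2.30 mph.

-2.30 mph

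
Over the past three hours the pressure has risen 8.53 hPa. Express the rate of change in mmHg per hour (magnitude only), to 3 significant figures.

2.13 mmHg per hour

8.53 hPa / 3 h × 0.750062 mmHg/hPa = 2.13 mmHg/h.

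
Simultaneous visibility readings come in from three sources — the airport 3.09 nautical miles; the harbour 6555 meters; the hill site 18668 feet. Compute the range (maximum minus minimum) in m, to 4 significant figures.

865.0 m

the airport: 3.09 nmi = 5722.680 m.
the hill site: 18668 ft = 5690.006 m.
Spread: 6555.000 − 5690.006 = 865.0 m.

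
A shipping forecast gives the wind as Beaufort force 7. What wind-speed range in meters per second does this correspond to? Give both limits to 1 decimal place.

13.9 to 17.1 m/s

Beaufort 7 (near gale) spans 13.9–17.1 m/s.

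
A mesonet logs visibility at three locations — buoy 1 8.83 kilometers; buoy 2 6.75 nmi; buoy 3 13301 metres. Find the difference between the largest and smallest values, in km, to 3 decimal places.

4.471 km

buoy 2: 6.75 nmi = 12.50100 km.
buoy 3: 13301 m = 13.30100 km.
Spread: 13.30100 − 8.83000 = 4.471 km.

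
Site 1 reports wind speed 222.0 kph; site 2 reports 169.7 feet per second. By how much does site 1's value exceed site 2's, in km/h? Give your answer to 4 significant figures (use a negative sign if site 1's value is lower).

site 2: 169.7 ft/s = 186.2084 km/h.
Difference: 222.0000 − 186.2084 = 35.79 km/h.

35.79 km/h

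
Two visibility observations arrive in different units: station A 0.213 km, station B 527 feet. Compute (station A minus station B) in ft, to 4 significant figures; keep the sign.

station A: 0.213 km = 698.819 ft.
Difference: 698.819 − 527.000 = 171.8 ft.

171.8 ft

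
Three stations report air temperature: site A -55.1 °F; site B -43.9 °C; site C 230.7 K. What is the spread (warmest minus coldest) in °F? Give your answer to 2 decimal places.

site A: -55.1 °F = -48.389 °C.
site C: 230.7 K = -42.450 °C.
Spread: (-42.450) − (-48.389) = 5.939 °C = 10.69 °F.

10.69 °F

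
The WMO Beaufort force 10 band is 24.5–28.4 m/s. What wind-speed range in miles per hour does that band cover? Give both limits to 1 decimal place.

54.8 to 63.5 mph

24.5–28.4 m/s × 2.237 = 54.8–63.5 mph.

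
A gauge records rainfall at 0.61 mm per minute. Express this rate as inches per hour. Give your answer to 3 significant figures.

0.61 mm/minute × 0.0393701 in/mm × 60 minute/hour = 1.44 in/hour.

1.44 in/hour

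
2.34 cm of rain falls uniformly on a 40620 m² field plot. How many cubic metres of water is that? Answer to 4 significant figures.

Depth: 2.34 cm × 10 = 23.4 mm.
1 mm over 1 m² is 1 L, so volume = 23.4 × 40620 = 950508 L = 950.5 m³.

950.5 cubic metres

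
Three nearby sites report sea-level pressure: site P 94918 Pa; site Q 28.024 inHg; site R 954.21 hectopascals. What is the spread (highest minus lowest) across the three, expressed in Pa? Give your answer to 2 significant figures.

520 Pa

site Q: 28.024 inHg = 94900.17 Pa.
site R: 954.21 hPa = 95421.00 Pa.
Spread: 95421.00 − 94900.17 = 520 Pa.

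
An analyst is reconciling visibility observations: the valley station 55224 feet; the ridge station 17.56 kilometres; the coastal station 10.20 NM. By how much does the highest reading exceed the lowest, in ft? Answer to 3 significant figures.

6750 ft

the ridge station: 17.56 km = 57611.55 ft.
the coastal station: 10.20 nmi = 61976.38 ft.
Spread: 61976.38 − 55224.00 = 6750 ft.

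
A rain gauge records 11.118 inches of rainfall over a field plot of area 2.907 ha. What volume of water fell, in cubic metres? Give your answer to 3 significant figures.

Depth: 11.118 in × 25.4 = 282.3972 mm.
Area: 2.907 ha = 29070 m².
1 mm over 1 m² is 1 L, so volume = 282.3972 × 29070 = 8209286.6 L = 8210 m³.

8210 cubic metres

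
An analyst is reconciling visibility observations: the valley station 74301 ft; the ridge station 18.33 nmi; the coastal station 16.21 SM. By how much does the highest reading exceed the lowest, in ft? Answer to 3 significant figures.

the ridge station: 18.33 nmi = 111375.20 ft.
the coastal station: 16.21 SM = 85588.80 ft.
Spread: 111375.20 − 74301.00 = 37100 ft.

37100 ft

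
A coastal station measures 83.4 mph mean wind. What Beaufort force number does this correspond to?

Beaufort force 12

83.4 mph = 37.3 m/s, which is Beaufort 12 (hurricane force, ≥32.7 m/s).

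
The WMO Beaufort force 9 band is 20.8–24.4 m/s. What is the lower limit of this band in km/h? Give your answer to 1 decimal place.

20.8–24.4 m/s × 3.6 = 74.9–87.8 km/h.

74.9 km/h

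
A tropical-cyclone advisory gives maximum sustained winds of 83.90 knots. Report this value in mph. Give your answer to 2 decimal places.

1 kt = 1.15078 mph, so 83.90 × 1.15078 = 96.55 mph.

96.55 mph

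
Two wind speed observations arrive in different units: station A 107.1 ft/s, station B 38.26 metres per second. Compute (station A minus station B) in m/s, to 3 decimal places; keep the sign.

station A: 107.1 ft/s = 32.64408 m/s.
Difference: 32.64408 − 38.26000 = -5.616 m/s.

-5.616 m/s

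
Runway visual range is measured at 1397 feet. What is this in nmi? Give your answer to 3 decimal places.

0.230 nmi

1 ft = 0.000164579 nmi, so 1397 × 0.000164579 = 0.230 nmi.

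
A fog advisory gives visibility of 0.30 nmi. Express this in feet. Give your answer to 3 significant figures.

1820 ft

1 nmi = 6076.12 ft, so 0.30 × 6076.12 = 1820 ft.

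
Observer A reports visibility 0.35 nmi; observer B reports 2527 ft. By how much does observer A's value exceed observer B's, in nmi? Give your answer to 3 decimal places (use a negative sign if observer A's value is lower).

-0.066 nmi

observer B: 2527 ft = 0.41589 nmi.
Difference: 0.35000 − 0.41589 = -0.066 nmi.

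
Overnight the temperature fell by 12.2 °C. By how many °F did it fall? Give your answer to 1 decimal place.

22.0 °F

Converting a difference, only the 9/5 scale factor applies: Δ°F = 12.2 × 1.8 = 22.0 °F.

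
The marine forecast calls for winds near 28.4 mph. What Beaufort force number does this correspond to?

Beaufort force 6

28.4 mph = 12.7 m/s, which is Beaufort 6 (strong breeze, 10.8–13.8 m/s).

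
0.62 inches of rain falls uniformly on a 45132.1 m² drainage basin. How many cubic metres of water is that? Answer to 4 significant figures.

Depth: 0.62 in × 25.4 = 15.748 mm.
1 mm over 1 m² is 1 L, so volume = 15.748 × 45132.1 = 710740.31 L = 710.7 m³.

710.7 cubic metres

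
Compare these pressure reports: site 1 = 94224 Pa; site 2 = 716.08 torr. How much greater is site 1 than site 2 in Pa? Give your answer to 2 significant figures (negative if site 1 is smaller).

site 2: 716.08 mmHg = 95469.50 Pa.
Difference: 94224.00 − 95469.50 = -1200 Pa.

-1200 Pa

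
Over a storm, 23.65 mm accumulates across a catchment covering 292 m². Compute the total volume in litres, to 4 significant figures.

1 mm over 1 m² is 1 L, so volume = 23.65 × 292 = 6905.8 L ≈ 6906 L.

6906 litres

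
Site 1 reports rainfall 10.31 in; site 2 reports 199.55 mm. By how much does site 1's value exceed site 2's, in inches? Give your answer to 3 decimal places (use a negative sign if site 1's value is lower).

2.454 in

site 2: 199.55 mm = 7.85630 in.
Difference: 10.31000 − 7.85630 = 2.454 in.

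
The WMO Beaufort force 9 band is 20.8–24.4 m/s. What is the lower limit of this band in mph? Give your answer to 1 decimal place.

20.8–24.4 m/s × 2.237 = 46.5–54.6 mph.

46.5 mph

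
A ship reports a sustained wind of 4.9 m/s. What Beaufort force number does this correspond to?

4.9 m/s lies in the Beaufort 3 band (gentle breeze, 3.4–5.4 m/s).

Beaufort force 3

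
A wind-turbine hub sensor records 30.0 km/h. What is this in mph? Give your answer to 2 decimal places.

1 km/h = 0.621371 mph, so 30.0 × 0.621371 = 18.64 mph.

18.64 mph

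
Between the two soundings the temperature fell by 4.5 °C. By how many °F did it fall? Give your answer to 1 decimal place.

For a temperature change the 32° offset cancels: Δ°F = 4.5 × 1.8 = 8.1 °F.

8.1 °F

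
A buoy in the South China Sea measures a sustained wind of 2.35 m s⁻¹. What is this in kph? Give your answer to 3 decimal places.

8.460 km/h

1 m/s = 3.6 km/h, so 2.35 × 3.6 = 8.460 km/h.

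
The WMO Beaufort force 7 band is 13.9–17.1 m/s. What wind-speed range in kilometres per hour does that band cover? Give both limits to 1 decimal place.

13.9–17.1 m/s × 3.6 = 50.0–61.6 km/h.

50.0 to 61.6 km/h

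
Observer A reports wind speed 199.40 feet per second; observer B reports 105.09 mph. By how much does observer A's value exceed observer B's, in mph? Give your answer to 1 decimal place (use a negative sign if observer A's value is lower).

observer A: 199.40 ft/s = 135.955 mph.
Difference: 135.955 − 105.090 = 30.9 mph.

30.9 mph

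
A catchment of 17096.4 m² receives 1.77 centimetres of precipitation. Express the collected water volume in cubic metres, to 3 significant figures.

303 cubic metres

Depth: 1.77 cm × 10 = 17.7 mm.
1 mm over 1 m² is 1 L, so volume = 17.7 × 17096.4 = 302606.28 L = 303 m³.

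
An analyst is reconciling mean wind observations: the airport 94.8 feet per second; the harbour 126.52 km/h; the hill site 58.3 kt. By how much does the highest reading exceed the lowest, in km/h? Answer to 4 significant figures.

22.50 km/h

the airport: 94.8 ft/s = 104.0221 km/h.
the hill site: 58.3 kt = 107.9716 km/h.
Spread: 126.5200 − 104.0221 = 22.50 km/h.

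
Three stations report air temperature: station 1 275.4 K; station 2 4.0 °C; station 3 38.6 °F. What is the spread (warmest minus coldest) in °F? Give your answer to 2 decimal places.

3.15 °F

station 1: 275.4 K = 2.250 °C.
station 3: 38.6 °F = 3.667 °C.
Spread: 4.000 − 2.250 = 1.750 °C = 3.15 °F.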